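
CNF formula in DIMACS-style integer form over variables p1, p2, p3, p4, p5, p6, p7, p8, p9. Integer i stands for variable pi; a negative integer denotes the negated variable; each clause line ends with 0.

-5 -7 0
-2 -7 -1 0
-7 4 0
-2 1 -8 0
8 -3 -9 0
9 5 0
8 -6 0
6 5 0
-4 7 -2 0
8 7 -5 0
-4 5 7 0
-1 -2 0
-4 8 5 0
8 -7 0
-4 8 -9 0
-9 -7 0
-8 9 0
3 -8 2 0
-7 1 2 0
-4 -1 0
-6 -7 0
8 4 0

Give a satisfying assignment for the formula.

p1=F, p2=F, p3=T, p4=F, p5=T, p6=T, p7=F, p8=T, p9=T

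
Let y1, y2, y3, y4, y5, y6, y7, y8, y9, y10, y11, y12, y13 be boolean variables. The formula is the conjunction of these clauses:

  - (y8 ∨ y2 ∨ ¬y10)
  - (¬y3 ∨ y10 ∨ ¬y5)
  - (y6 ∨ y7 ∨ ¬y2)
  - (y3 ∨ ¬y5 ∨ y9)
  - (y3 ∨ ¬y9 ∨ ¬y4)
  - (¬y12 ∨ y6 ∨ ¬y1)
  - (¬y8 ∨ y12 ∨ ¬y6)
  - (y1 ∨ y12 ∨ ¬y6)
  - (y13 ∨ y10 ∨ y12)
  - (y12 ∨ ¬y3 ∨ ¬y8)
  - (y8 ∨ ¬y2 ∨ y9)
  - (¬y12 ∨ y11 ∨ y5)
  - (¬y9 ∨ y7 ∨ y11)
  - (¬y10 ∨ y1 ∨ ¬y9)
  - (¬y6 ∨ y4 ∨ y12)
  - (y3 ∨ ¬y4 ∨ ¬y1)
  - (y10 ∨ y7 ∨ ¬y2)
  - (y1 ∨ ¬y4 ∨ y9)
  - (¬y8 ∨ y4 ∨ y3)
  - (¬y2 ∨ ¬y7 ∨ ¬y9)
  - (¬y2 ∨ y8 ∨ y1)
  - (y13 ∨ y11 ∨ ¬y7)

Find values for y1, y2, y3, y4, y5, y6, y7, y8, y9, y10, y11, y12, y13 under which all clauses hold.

y1 = True  y2 = True  y3 = True  y4 = False  y5 = True  y6 = True  y7 = True  y8 = True  y9 = False  y10 = True  y11 = True  y12 = True  y13 = False

y11 occurs only positively in the remaining clauses — set y11 = True.
Branch on y1: take y1 = True.
Set y2 = True and propagate.
Branch on y3: take y3 = True.
For the remaining variables, y4 = False, y5 = True, y6 = True, y7 = True, y8 = True, y9 = False, y10 = True, y12 = True, y13 = False works.
Check each clause:
  1. (y2 ∨ y8 ∨ ¬y10) — y8 is true.
  2. (y10 ∨ ¬y5 ∨ ¬y3) — y10 is true.
  3. (y6 ∨ ¬y2 ∨ y7) — y6 is true.
  4. (¬y5 ∨ y3 ∨ y9) — y3 is true.
  5. (y3 ∨ ¬y4 ∨ ¬y9) — y3 is true.
  6. (y6 ∨ ¬y12 ∨ ¬y1) — y6 is true.
  7. (y12 ∨ ¬y6 ∨ ¬y8) — y12 is true.
  8. (y1 ∨ ¬y6 ∨ y12) — y1 is true.
  9. (y13 ∨ y10 ∨ y12) — y10 is true.
  10. (¬y8 ∨ ¬y3 ∨ y12) — y12 is true.
  11. (¬y2 ∨ y8 ∨ y9) — y8 is true.
  12. (¬y12 ∨ y11 ∨ y5) — y11 is true.
  13. (¬y9 ∨ y11 ∨ y7) — y11 is true.
  14. (¬y9 ∨ ¬y10 ∨ y1) — y1 is true.
  15. (y12 ∨ y4 ∨ ¬y6) — y12 is true.
  16. (y3 ∨ ¬y1 ∨ ¬y4) — y3 is true.
  17. (y7 ∨ ¬y2 ∨ y10) — y10 is true.
  18. (y9 ∨ ¬y4 ∨ y1) — ¬y4 is true.
  19. (y3 ∨ y4 ∨ ¬y8) — y3 is true.
  20. (¬y7 ∨ ¬y9 ∨ ¬y2) — ¬y9 is true.
  21. (y8 ∨ ¬y2 ∨ y1) — y8 is true.
  22. (y13 ∨ ¬y7 ∨ y11) — y11 is true.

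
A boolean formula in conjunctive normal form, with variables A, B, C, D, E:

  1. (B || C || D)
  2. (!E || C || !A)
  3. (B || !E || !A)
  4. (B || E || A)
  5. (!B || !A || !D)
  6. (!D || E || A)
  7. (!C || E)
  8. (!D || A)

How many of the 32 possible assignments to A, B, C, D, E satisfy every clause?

7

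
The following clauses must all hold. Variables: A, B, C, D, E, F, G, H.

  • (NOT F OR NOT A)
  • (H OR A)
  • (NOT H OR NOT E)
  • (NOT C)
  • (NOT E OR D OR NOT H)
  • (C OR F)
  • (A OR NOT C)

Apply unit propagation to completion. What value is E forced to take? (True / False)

False

(NOT C) is a unit clause: C = False.
(C OR F) with C = False leaves only F, so F = True.
In (NOT A OR NOT F), NOT F is now false; NOT A must hold, so A = False.
From (A OR H) and A = False: H = True.
From (NOT E OR NOT H) and H = True: E = False.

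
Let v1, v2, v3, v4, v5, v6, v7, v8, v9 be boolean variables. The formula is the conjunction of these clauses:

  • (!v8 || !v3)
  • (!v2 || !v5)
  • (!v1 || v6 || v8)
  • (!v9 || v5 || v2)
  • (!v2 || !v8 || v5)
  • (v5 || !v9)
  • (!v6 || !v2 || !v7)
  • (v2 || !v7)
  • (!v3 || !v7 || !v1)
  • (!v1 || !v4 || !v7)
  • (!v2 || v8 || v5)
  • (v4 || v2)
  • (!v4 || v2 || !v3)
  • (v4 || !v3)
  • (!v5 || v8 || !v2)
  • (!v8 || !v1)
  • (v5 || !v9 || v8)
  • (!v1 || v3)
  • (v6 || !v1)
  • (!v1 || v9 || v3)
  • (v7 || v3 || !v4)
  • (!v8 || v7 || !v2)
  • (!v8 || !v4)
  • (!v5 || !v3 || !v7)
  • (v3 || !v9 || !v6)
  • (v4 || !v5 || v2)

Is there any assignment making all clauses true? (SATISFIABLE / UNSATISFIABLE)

v2 = True:
  propagation gives v5=False, v8=False; an empty clause results — contradiction.
v2 = False:
  propagation gives v7=False, v4=True, v3=False; an empty clause results — contradiction.
Every branch closes, so no satisfying assignment exists.

UNSATISFIABLE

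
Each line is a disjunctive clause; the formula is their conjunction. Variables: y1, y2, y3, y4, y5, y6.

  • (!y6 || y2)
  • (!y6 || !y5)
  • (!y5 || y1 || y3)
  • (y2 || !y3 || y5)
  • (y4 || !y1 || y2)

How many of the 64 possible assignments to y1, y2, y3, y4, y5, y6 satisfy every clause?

29

Case analysis on y2 and y5:
  y2=T, y5=T: y4 free; 3 ways for (y1,y3,y6) × 2^1 = 6.
  y2=T, y5=F: y1, y3, y4, y6 free → 2^4 = 16.
  y2=F, y5=T: remaining (y1,y3,y4,y6) ∈ {(F,T,F,F); (F,T,T,F); (T,F,T,F); (T,T,T,F)} — 4.
  y2=F, y5=F: remaining (y1,y3,y4,y6) ∈ {(F,F,F,F); (F,F,T,F); (T,F,T,F)} — 3.
Total: 6 + 16 + 4 + 3 = 29.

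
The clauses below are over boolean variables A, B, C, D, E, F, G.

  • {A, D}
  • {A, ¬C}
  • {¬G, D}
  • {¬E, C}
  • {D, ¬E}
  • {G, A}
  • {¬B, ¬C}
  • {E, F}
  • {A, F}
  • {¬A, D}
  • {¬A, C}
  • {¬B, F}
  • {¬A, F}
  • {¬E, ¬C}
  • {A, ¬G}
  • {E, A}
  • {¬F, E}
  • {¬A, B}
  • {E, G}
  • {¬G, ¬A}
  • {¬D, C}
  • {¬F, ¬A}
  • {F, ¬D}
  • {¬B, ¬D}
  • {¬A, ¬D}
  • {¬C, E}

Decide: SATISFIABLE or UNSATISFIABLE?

UNSATISFIABLE

A = True:
  propagation gives D=True; an empty clause results — contradiction.
A = False:
  propagation gives D=True, C=False; an empty clause results — contradiction.
Every branch closes, so no satisfying assignment exists.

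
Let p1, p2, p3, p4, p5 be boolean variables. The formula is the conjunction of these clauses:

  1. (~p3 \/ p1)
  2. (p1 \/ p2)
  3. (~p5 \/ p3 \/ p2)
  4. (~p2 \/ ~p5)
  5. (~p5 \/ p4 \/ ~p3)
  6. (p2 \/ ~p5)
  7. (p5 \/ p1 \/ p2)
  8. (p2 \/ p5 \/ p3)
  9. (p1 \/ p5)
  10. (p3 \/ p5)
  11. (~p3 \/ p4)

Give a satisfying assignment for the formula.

p1=True, p2=False, p3=True, p4=True, p5=False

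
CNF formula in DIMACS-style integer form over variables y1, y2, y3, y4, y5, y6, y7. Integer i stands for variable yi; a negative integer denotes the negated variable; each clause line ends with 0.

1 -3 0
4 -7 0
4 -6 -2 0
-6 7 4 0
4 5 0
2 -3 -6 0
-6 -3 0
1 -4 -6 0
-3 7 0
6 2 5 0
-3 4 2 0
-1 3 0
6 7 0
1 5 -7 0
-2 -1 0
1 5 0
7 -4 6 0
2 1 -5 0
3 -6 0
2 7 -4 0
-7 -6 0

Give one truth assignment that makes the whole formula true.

y1=T, y2=F, y3=T, y4=T, y5=T, y6=F, y7=T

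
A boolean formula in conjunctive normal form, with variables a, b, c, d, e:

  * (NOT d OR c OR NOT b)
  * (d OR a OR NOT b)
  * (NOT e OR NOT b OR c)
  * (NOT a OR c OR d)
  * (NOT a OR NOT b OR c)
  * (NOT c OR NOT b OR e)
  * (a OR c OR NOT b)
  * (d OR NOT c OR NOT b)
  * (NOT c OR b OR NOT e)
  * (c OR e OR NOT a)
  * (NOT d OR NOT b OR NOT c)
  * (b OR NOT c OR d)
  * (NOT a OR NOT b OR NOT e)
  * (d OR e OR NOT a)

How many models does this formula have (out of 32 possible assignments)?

7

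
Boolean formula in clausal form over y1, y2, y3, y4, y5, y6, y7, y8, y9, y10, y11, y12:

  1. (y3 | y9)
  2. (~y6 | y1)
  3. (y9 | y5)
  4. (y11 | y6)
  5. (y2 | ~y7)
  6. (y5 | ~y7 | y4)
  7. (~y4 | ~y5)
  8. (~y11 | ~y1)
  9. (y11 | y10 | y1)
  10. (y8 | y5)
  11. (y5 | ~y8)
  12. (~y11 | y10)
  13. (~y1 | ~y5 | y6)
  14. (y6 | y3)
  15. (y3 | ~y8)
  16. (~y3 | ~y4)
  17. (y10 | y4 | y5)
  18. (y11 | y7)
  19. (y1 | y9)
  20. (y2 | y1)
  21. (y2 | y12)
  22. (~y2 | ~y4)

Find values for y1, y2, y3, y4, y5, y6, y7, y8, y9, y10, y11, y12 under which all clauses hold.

y1 = True, y2 = True, y3 = True, y4 = False, y5 = True, y6 = True, y7 = True, y8 = True, y9 = True, y10 = False, y11 = False, y12 = True

Check each clause:
  1. (y9 | y3) — y9 is true.
  2. (~y6 | y1) — y1 is true.
  3. (y9 | y5) — y9 is true.
  4. (y6 | y11) — y6 is true.
  5. (y2 | ~y7) — y2 is true.
  6. (y5 | ~y7 | y4) — y5 is true.
  7. (~y4 | ~y5) — ~y4 is true.
  8. (~y1 | ~y11) — ~y11 is true.
  9. (y10 | y11 | y1) — y1 is true.
  10. (y5 | y8) — y8 is true.
  11. (y5 | ~y8) — y5 is true.
  12. (~y11 | y10) — ~y11 is true.
  13. (~y1 | ~y5 | y6) — y6 is true.
  14. (y6 | y3) — y3 is true.
  15. (y3 | ~y8) — y3 is true.
  16. (~y4 | ~y3) — ~y4 is true.
  17. (y4 | y10 | y5) — y5 is true.
  18. (y7 | y11) — y7 is true.
  19. (y1 | y9) — y1 is true.
  20. (y1 | y2) — y1 is true.
  21. (y12 | y2) — y2 is true.
  22. (~y2 | ~y4) — ~y4 is true.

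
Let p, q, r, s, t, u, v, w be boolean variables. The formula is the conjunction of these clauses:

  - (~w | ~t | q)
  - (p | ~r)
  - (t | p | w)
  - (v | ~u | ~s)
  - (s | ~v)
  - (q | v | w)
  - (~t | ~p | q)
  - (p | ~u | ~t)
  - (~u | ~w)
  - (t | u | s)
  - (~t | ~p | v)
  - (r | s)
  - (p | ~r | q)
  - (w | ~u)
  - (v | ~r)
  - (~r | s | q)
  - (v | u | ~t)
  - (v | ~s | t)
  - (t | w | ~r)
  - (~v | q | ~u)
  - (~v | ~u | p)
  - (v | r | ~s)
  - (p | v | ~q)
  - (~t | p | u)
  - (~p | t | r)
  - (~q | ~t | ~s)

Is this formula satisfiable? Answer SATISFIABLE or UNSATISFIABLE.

Branch on p: take p = False.
  then r is forced to False.
  then s is forced to True.
  then v is forced to True.
  then u is forced to False.
  then t is forced to False.
  then w is forced to True.
q is now unconstrained; take q = True.
So p=F, q=T, r=F, s=T, t=F, u=F, v=T, w=T is a satisfying assignment.

SATISFIABLE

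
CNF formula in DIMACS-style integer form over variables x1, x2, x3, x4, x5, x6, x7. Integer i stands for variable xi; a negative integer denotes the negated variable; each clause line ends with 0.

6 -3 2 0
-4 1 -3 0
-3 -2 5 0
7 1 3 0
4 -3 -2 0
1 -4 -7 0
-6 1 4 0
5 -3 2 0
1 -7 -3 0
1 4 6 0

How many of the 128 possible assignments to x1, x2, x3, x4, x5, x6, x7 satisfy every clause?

Split on x3, then x1.
  x3=1, x1=1: x7 free; 4 ways for (x2,x4,x5,x6) × 2^1 = 8.
  x3=1, x1=0: a clause becomes empty — 0.
  x3=0, x1=1: x2, x4, x5, x6, x7 free → 2^5 = 32.
  x3=0, x1=0: a clause becomes empty — 0.
Total: 8 + 0 + 32 + 0 = 40.

40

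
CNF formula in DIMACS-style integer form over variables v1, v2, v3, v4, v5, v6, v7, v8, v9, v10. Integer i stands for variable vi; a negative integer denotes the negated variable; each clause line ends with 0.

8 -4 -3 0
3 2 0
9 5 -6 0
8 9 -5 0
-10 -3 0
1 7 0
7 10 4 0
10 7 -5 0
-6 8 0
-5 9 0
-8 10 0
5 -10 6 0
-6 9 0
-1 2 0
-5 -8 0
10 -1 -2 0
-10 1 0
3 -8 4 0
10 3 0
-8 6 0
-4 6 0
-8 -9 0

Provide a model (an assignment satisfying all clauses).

v1=T, v2=T, v3=F, v4=F, v5=T, v6=F, v7=F, v8=F, v9=T, v10=T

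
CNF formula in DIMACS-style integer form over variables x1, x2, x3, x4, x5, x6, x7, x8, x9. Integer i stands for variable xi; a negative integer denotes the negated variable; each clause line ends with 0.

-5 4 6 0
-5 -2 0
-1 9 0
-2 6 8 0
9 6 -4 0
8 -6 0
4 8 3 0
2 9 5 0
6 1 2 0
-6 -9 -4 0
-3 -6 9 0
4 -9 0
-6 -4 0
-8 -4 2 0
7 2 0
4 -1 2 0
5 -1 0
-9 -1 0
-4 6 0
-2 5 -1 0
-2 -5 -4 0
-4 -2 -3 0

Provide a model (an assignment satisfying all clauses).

Pure literal: x7 appears only positively; assign x7 = True.
Try x1 = False.
For the remaining variables, x2 = True, x3 = False, x4 = False, x5 = False, x6 = True, x8 = True, x9 = False works.

x1=0, x2=1, x3=0, x4=0, x5=0, x6=1, x7=1, x8=1, x9=0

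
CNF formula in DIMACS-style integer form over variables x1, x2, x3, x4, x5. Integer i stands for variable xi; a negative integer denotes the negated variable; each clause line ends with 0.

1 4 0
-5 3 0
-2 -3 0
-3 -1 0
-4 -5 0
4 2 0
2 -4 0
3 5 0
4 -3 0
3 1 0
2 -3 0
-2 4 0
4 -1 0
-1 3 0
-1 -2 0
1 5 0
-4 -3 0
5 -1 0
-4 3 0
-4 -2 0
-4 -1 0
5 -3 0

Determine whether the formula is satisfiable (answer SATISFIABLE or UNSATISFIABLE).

UNSATISFIABLE

x3 = True:
  propagation gives x2=False; an empty clause results — contradiction.
x3 = False:
  propagation gives x5=False; an empty clause results — contradiction.
Every branch closes, so no satisfying assignment exists.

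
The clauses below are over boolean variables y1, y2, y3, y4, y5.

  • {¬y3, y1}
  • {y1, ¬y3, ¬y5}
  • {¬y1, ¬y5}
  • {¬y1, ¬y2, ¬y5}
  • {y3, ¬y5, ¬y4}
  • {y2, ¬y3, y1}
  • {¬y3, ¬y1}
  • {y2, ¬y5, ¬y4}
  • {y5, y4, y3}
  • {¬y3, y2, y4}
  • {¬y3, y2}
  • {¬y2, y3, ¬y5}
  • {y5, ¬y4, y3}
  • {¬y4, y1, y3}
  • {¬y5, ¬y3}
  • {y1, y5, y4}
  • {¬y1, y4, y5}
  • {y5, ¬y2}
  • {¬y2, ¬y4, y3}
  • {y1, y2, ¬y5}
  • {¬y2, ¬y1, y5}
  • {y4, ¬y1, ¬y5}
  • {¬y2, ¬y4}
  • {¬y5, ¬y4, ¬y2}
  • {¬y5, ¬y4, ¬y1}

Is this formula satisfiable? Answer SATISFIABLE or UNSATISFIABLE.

UNSATISFIABLE

y5 = True:
  propagation gives y1=False, y3=False, y4=False, y2=False; an empty clause results — contradiction.
y5 = False:
  propagation gives y2=False, y3=False, y4=True; an empty clause results — contradiction.
Every branch closes, so no satisfying assignment exists.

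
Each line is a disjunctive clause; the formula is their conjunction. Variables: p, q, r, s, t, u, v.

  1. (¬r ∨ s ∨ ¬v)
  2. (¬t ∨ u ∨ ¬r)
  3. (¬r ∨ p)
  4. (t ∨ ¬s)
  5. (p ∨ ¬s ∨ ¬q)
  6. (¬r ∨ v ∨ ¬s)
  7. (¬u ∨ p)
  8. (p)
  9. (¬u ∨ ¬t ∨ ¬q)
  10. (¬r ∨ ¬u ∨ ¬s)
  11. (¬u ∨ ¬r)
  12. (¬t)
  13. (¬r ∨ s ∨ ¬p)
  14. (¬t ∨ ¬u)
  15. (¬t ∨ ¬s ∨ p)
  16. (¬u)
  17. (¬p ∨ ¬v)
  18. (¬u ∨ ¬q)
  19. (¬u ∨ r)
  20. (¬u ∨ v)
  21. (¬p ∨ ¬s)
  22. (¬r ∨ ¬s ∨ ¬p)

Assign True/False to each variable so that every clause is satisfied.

p = T, q = F, r = F, s = F, t = F, u = F, v = F

Check each clause:
  1. (¬r ∨ ¬v ∨ s) — ¬v is true.
  2. (¬r ∨ ¬t ∨ u) — ¬t is true.
  3. (p ∨ ¬r) — p is true.
  4. (t ∨ ¬s) — ¬s is true.
  5. (¬q ∨ p ∨ ¬s) — p is true.
  6. (v ∨ ¬r ∨ ¬s) — ¬s is true.
  7. (¬u ∨ p) — p is true.
  8. (p) — p is true.
  9. (¬u ∨ ¬q ∨ ¬t) — ¬u is true.
  10. (¬u ∨ ¬r ∨ ¬s) — ¬u is true.
  11. (¬r ∨ ¬u) — ¬u is true.
  12. (¬t) — ¬t is true.
  13. (¬r ∨ s ∨ ¬p) — ¬r is true.
  14. (¬t ∨ ¬u) — ¬u is true.
  15. (¬s ∨ ¬t ∨ p) — p is true.
  16. (¬u) — ¬u is true.
  17. (¬v ∨ ¬p) — ¬v is true.
  18. (¬u ∨ ¬q) — ¬u is true.
  19. (r ∨ ¬u) — ¬u is true.
  20. (¬u ∨ v) — ¬u is true.
  21. (¬p ∨ ¬s) — ¬s is true.
  22. (¬p ∨ ¬s ∨ ¬r) — ¬s is true.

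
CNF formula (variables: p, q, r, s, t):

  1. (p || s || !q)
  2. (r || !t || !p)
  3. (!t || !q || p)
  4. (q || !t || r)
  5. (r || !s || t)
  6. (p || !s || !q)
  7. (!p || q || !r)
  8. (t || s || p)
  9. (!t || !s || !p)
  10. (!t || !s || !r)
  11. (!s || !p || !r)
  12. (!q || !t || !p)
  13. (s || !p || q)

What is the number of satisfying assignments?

4

Satisfying assignments:
  p=F q=F r=T s=F t=T
  p=F q=F r=T s=T t=F
  p=T q=T r=F s=F t=F
  p=T q=T r=T s=F t=F
That's 4 in total.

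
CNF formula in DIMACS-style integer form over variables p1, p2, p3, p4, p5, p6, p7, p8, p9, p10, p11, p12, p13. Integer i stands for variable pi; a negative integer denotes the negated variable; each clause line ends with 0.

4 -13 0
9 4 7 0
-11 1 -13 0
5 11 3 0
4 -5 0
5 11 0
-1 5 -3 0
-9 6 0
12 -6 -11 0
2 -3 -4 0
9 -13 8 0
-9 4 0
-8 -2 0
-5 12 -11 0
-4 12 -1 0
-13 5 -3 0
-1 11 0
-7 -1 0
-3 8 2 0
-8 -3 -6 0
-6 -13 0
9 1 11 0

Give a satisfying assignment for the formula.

p1=False, p2=False, p3=False, p4=True, p5=False, p6=False, p7=True, p8=False, p9=False, p10=False, p11=True, p12=True, p13=False

Pure literal: p12 appears only positively; assign p12 = True.
Pure literal: p13 appears only negated; assign p13 = False.
Branch on p1: take p1 = False.
The remaining clauses are satisfied by p2 = False, p3 = False, p4 = True, p5 = False, p6 = False, p7 = True, p8 = False, p9 = False, p10 = False, p11 = True.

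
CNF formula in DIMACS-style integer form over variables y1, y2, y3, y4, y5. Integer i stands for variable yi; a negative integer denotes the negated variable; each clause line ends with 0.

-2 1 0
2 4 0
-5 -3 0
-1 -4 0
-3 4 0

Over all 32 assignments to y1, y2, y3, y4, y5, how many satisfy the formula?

5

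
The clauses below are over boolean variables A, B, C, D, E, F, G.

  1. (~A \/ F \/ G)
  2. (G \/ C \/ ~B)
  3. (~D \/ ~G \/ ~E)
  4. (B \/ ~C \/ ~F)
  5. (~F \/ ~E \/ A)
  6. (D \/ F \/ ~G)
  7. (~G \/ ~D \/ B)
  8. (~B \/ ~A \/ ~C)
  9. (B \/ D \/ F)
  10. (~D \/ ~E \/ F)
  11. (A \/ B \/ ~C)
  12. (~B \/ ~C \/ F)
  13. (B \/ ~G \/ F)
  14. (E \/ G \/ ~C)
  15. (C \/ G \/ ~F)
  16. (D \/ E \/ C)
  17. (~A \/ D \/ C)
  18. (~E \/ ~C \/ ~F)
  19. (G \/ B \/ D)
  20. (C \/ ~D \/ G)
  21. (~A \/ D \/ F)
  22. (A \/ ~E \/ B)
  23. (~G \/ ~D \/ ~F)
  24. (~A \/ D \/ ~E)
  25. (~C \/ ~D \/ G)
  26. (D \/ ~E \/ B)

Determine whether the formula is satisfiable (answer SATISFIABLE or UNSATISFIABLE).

Set A = False and propagate.
Set B = True and propagate.
For the remaining variables, C = True, D = False, E = False, F = True, G = True works.
Every clause has at least one true literal under this assignment.
So A = 0, B = 1, C = 1, D = 0, E = 0, F = 1, G = 1 is a satisfying assignment.

SATISFIABLE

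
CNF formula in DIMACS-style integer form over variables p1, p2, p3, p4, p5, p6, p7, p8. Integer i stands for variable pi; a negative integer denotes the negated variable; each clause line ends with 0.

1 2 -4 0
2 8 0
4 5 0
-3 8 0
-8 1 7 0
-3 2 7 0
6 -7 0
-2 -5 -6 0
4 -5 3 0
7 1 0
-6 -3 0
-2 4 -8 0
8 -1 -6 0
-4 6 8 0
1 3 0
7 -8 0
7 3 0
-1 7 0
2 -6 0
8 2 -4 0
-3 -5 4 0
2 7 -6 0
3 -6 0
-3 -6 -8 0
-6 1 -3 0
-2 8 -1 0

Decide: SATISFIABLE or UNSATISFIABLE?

p3 = True:
  propagation gives p8=True, p6=False, p7=False; an empty clause results — contradiction.
p3 = False:
  propagation gives p1=True, p7=True, p6=True; an empty clause results — contradiction.
Every branch closes, so no satisfying assignment exists.

UNSATISFIABLE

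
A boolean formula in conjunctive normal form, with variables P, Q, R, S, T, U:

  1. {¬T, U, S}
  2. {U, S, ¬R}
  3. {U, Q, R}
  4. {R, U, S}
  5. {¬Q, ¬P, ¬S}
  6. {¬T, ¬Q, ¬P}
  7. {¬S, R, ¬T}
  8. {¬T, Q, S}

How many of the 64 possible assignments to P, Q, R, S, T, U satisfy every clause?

Split on S, then Q.
  S=1, Q=1: U free; 3 ways for (P,R,T) × 2^1 = 6.
  S=1, Q=0: P free; 5 ways for (R,T,U) × 2^1 = 10.
  S=0, Q=1: R free; 3 ways for (P,T,U) × 2^1 = 6.
  S=0, Q=0: remaining (P,R,T,U) ∈ {(0,0,0,1); (0,1,0,1); (1,0,0,1); (1,1,0,1)} — 4.
Total: 6 + 10 + 6 + 4 = 26.

26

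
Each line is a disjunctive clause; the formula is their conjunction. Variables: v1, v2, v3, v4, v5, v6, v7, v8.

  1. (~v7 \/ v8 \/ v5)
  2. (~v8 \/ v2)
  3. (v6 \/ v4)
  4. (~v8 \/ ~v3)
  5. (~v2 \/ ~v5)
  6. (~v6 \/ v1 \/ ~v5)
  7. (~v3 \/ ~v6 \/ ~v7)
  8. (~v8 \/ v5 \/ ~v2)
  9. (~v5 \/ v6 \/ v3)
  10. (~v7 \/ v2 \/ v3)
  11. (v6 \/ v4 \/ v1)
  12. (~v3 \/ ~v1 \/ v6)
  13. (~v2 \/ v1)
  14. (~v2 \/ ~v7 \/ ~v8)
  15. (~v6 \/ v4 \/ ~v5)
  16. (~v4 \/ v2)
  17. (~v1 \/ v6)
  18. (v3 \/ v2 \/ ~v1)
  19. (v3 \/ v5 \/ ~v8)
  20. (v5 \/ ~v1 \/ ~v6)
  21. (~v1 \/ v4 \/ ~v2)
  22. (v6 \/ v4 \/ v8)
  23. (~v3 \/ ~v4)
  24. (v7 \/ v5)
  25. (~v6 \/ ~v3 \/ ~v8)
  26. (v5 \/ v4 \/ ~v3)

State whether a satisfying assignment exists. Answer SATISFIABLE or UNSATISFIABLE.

v6 = True:
  v2 = True:
    propagation gives v5=False, v8=False, v7=False; an empty clause results — contradiction.
  v2 = False:
    propagation gives v8=False, v4=False, v5=False, v7=False; an empty clause results — contradiction.
v6 = False:
  propagation gives v4=True, v2=True, v5=False, v8=False; an empty clause results — contradiction.
Every branch closes, so no satisfying assignment exists.

UNSATISFIABLE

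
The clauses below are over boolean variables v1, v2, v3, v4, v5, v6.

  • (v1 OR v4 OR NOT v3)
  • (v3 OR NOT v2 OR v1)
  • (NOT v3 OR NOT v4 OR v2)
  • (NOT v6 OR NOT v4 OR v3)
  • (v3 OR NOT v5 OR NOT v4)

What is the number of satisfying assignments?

Split on v3, then v4.
  v3=1, v4=1: forces v2=1; v1, v5, v6 free → 2^3 = 8.
  v3=1, v4=0: forces v1=1; v2, v5, v6 free → 2^3 = 8.
  v3=0, v4=1: remaining (v1,v2,v5,v6) ∈ {(0,0,0,0); (1,0,0,0); (1,1,0,0)} — 3.
  v3=0, v4=0: v5, v6 free; 3 ways for (v1,v2) × 2^2 = 12.
Total: 8 + 8 + 3 + 12 = 31.

31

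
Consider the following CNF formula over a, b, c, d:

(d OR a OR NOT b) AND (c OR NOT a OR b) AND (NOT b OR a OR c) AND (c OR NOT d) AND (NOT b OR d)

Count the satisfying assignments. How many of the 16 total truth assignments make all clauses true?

7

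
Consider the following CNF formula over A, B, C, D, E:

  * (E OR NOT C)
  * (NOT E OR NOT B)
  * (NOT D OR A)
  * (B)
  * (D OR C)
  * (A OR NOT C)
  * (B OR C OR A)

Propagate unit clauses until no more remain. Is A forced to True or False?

True

Unit clause (B) sets B = True.
In (NOT B OR NOT E), NOT B is now false; NOT E must hold, so E = False.
(NOT C OR E) with E = False leaves only NOT C, so C = False.
From (C OR D) and C = False: D = True.
From (NOT D OR A) and D = True: A = True.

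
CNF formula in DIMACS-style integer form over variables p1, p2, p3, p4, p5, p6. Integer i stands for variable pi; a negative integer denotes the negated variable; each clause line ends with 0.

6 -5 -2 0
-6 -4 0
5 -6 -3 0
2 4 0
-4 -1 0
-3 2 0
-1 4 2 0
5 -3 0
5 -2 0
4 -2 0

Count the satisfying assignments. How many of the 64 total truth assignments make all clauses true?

2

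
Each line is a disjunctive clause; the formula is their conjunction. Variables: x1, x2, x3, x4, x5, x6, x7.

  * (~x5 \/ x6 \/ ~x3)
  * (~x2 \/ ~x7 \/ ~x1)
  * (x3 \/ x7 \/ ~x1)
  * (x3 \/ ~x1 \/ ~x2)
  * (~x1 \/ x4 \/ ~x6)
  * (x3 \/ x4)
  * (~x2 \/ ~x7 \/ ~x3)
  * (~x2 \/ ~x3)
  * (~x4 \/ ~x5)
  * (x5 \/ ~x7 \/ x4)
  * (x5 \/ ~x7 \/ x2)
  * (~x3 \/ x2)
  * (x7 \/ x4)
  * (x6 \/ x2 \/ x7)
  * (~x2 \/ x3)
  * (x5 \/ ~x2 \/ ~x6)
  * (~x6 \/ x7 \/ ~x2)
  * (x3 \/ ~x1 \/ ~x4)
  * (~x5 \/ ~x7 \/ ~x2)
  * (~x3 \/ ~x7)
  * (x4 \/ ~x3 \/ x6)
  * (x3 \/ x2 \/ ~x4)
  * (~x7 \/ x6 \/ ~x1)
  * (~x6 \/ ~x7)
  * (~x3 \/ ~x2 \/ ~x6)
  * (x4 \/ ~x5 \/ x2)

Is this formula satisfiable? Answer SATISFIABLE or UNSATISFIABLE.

x2 = True:
  propagation gives x3=False; an empty clause results — contradiction.
x2 = False:
  propagation gives x3=False, x4=True; an empty clause results — contradiction.
Every branch closes, so no satisfying assignment exists.

UNSATISFIABLE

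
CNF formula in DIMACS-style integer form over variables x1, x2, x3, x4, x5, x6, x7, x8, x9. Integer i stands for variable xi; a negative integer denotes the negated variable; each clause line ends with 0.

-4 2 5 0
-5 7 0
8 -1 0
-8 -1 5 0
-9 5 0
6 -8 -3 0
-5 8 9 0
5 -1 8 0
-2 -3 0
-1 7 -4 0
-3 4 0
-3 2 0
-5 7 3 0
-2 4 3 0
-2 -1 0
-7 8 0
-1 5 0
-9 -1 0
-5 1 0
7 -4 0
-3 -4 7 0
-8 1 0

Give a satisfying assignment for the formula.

Pure literal: x6 appears only positively; assign x6 = True.
Branch on x1: take x1 = False.
  then x5 is forced to False.
  then x9 is forced to False.
  then x8 is forced to False.
  then x7 is forced to False.
  then x4 is forced to False.
  then x3 is forced to False.
  then x2 is forced to False.
Check each clause:
  1. (x2 || !x4 || x5) — !x4 is true.
  2. (x7 || !x5) — !x5 is true.
  3. (!x1 || x8) — !x1 is true.
  4. (!x1 || x5 || !x8) — !x8 is true.
  5. (x5 || !x9) — !x9 is true.
  6. (x6 || !x8 || !x3) — !x8 is true.
  7. (x9 || x8 || !x5) — !x5 is true.
  8. (x8 || x5 || !x1) — !x1 is true.
  9. (!x2 || !x3) — !x3 is true.
  10. (!x1 || x7 || !x4) — !x4 is true.
  11. (x4 || !x3) — !x3 is true.
  12. (!x3 || x2) — !x3 is true.
  13. (x3 || x7 || !x5) — !x5 is true.
  14. (x3 || x4 || !x2) — !x2 is true.
  15. (!x1 || !x2) — !x2 is true.
  16. (!x7 || x8) — !x7 is true.
  17. (!x1 || x5) — !x1 is true.
  18. (!x1 || !x9) — !x1 is true.
  19. (x1 || !x5) — !x5 is true.
  20. (x7 || !x4) — !x4 is true.
  21. (!x3 || x7 || !x4) — !x4 is true.
  22. (x1 || !x8) — !x8 is true.

x1=False, x2=False, x3=False, x4=False, x5=False, x6=True, x7=False, x8=False, x9=False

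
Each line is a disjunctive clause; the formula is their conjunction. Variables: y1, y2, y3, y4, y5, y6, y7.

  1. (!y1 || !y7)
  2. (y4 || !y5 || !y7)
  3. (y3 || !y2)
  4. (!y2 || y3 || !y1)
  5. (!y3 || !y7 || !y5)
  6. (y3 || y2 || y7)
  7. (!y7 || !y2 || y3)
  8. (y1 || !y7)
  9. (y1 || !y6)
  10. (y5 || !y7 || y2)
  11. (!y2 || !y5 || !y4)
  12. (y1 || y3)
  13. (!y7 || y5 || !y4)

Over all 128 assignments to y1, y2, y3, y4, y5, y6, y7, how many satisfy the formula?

21

Case analysis on y7 and y2:
  y7=T, y2=T: a clause becomes empty — 0.
  y7=T, y2=F: a clause becomes empty — 0.
  y7=F, y2=T: 9 of the 32 assignments to (y1,y3,y4,y5,y6) work.
  y7=F, y2=F: y4, y5 free; 3 ways for (y1,y3,y6) × 2^2 = 12.
Total: 0 + 0 + 9 + 12 = 21.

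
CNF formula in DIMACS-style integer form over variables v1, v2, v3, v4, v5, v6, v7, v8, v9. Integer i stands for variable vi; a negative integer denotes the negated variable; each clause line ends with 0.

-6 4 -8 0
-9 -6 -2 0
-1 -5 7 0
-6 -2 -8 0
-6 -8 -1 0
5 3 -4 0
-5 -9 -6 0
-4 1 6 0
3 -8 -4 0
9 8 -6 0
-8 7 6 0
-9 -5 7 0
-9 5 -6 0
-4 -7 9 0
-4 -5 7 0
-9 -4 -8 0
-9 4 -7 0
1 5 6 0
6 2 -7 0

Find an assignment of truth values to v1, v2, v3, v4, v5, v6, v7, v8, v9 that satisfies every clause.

v1 = 1  v2 = 1  v3 = 1  v4 = 0  v5 = 1  v6 = 0  v7 = 1  v8 = 0  v9 = 0

v3 occurs only positively in the remaining clauses — set v3 = True.
Set v1 = True and propagate.
Branch on v2: take v2 = True.
Branch on v4: take v4 = False.
The remaining clauses are satisfied by v5 = True, v6 = False, v7 = True, v8 = False, v9 = False.
Every clause has at least one true literal under this assignment.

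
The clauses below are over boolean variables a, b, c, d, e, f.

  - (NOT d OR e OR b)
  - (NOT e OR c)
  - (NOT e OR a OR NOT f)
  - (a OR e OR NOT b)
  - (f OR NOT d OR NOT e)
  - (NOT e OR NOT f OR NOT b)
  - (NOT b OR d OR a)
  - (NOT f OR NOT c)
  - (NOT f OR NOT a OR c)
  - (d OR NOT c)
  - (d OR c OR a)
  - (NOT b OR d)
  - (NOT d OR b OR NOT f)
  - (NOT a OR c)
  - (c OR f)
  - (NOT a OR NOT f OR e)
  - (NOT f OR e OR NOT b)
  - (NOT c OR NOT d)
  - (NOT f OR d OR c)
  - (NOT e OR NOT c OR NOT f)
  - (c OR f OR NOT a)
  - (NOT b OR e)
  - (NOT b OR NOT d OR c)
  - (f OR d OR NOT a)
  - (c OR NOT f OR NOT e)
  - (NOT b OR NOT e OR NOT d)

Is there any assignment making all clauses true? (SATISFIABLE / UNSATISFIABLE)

UNSATISFIABLE

f = True:
  propagation gives c=False, e=False, a=False, b=False; an empty clause results — contradiction.
f = False:
  propagation gives c=True, d=True; an empty clause results — contradiction.
Every branch closes, so no satisfying assignment exists.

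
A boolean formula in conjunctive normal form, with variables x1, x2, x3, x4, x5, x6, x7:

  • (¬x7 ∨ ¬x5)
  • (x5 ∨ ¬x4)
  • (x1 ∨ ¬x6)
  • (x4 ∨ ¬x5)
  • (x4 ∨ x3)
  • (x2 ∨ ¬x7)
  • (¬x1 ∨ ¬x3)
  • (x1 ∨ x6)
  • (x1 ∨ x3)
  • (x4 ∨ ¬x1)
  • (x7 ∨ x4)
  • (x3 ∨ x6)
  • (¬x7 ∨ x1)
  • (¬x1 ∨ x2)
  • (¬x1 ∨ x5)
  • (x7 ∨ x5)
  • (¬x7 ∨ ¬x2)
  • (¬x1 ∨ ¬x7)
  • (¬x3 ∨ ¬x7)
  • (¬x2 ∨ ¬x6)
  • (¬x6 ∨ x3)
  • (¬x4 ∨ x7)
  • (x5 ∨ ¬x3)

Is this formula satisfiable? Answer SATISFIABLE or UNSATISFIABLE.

UNSATISFIABLE

x1 = True:
  propagation gives x3=False, x4=True, x5=True, x7=False; an empty clause results — contradiction.
x1 = False:
  propagation gives x6=False; an empty clause results — contradiction.
Every branch closes, so no satisfying assignment exists.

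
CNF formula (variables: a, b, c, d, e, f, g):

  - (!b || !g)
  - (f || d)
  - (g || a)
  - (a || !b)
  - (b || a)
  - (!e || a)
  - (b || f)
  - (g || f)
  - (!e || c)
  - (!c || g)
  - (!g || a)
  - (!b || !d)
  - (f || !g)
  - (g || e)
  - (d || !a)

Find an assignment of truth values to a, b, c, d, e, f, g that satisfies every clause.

a = True, b = False, c = False, d = True, e = False, f = True, g = True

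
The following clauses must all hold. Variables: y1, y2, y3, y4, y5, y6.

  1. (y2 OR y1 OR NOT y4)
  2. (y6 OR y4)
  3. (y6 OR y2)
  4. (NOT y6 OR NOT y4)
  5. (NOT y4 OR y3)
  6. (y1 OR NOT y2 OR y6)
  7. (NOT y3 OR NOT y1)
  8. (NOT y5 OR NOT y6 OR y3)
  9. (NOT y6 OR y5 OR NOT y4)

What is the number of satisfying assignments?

8

Split on y6, then y4.
  y6=T, y4=T: a clause becomes empty — 0.
  y6=T, y4=F: y2 free; 4 ways for (y1,y3,y5) × 2^1 = 8.
  y6=F, y4=T: a clause becomes empty — 0.
  y6=F, y4=F: a clause becomes empty — 0.
Total: 0 + 8 + 0 + 0 = 8.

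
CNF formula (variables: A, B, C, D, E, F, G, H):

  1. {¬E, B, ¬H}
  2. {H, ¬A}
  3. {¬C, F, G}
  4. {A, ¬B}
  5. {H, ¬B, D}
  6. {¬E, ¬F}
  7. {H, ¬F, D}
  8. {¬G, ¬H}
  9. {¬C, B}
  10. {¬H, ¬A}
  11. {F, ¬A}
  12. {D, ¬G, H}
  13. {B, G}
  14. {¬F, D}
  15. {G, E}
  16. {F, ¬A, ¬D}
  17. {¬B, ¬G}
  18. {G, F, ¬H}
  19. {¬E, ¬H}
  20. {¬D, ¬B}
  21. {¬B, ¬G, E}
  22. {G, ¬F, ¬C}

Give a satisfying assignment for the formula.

Pure literal: C appears only negated; assign C = False.
Try A = False.
  then B is forced to False.
  then G is forced to True.
  then H is forced to False.
  then D is forced to True.
Set E = False and propagate.
F is now unconstrained; take F = True.

A=F, B=F, C=F, D=T, E=F, F=T, G=T, H=F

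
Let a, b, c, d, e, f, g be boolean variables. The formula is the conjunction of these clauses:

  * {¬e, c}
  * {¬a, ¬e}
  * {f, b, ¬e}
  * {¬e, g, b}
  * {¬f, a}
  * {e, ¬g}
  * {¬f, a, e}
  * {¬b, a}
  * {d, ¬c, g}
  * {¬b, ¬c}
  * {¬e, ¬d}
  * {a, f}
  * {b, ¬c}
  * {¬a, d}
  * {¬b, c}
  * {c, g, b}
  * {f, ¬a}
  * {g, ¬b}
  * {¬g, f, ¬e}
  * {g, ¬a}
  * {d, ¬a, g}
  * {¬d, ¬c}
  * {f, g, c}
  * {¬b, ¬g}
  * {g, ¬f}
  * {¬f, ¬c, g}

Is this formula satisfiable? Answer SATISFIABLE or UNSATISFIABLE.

UNSATISFIABLE

g = True:
  propagation gives e=True, c=True, a=False, f=False; an empty clause results — contradiction.
g = False:
  propagation gives b=False, e=False, c=False; an empty clause results — contradiction.
Every branch closes, so no satisfying assignment exists.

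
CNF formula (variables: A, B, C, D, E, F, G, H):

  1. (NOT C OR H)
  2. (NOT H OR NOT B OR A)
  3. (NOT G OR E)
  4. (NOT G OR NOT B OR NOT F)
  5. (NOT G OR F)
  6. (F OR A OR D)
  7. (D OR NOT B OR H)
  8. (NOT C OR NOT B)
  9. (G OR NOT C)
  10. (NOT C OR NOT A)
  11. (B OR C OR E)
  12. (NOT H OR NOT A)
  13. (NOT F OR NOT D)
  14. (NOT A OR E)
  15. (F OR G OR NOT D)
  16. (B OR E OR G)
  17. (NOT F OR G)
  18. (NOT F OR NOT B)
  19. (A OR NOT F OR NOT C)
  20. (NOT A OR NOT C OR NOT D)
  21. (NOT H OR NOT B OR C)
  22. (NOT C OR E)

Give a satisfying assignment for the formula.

E occurs only positively in the remaining clauses — set E = True.
Try A = True.
  then C is forced to False.
  then H is forced to False.
For the remaining variables, B = False, D = False, F = False, G = False works.

A=1, B=0, C=0, D=0, E=1, F=0, G=0, H=0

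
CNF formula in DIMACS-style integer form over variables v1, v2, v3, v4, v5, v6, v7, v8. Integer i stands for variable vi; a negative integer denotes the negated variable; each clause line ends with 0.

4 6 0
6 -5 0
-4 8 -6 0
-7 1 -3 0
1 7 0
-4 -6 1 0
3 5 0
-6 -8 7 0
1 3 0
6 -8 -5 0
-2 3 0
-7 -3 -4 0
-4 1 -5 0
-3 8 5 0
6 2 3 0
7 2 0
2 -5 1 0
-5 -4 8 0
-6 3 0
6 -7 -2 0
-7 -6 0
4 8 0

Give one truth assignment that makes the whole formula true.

v1=T, v2=T, v3=T, v4=T, v5=F, v6=F, v7=F, v8=T

v1 occurs only positively in the remaining clauses — set v1 = True.
Set v2 = True and propagate.
  then v3 is forced to True.
Branch on v4: take v4 = True.
  then v7 is forced to False.
The remaining clauses are satisfied by v5 = False, v6 = False, v8 = True.
Every clause has at least one true literal under this assignment.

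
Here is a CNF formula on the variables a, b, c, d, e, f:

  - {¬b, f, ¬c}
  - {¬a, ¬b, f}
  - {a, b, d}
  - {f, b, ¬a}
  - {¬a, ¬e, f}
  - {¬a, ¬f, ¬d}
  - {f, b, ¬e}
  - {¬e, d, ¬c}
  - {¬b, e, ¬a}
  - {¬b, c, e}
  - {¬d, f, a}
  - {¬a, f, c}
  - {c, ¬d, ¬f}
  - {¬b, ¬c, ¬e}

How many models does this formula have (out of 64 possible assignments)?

10

Split on f, then a.
  f=1, a=1: remaining (b,c,d,e) ∈ {(0,0,0,0); (0,0,0,1); (0,1,0,0); (1,0,0,1)} — 4.
  f=1, a=0: 5 of the 16 assignments to (b,c,d,e) work.
  f=0, a=1: a clause becomes empty — 0.
  f=0, a=0: remaining (b,c,d,e) ∈ {(1,0,0,1)} — 1.
Total: 4 + 5 + 0 + 1 = 10.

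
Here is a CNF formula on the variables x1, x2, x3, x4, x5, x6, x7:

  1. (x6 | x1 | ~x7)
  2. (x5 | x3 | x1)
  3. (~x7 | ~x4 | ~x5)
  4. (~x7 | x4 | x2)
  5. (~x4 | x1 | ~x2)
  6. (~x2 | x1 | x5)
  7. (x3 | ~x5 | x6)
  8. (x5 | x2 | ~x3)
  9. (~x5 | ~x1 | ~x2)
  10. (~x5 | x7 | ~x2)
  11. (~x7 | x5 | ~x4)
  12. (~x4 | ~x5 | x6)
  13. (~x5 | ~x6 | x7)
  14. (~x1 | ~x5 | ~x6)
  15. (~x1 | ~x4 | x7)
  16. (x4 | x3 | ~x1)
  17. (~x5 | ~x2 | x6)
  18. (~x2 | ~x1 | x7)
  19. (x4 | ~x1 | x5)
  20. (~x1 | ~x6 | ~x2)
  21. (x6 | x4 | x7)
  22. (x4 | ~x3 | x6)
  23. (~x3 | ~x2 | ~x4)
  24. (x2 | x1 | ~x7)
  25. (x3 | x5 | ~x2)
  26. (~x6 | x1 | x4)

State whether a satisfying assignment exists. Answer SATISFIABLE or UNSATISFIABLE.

x5 = True:
  x1 = True:
    propagation gives x2=False, x6=False, x3=True, x4=False; an empty clause results — contradiction.
  x1 = False:
    x4 = True:
      propagation gives x7=False, x2=False, x6=True; contradiction.
    x4 = False:
      propagation gives x6=False, x7=False; contradiction.
x5 = False:
  x1 = True:
    propagation gives x4=True, x7=False; an empty clause results — contradiction.
  x1 = False:
    propagation gives x3=True, x2=False; an empty clause results — contradiction.
Every branch closes, so no satisfying assignment exists.

UNSATISFIABLE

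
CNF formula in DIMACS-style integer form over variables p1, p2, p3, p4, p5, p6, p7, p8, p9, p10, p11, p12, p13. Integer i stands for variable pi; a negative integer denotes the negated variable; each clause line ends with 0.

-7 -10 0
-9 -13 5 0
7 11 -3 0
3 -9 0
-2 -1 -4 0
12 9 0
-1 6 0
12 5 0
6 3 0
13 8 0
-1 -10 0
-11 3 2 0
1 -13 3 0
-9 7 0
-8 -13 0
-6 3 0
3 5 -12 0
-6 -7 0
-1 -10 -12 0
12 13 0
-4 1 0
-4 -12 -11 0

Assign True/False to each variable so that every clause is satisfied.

p1=False, p2=True, p3=True, p4=False, p5=True, p6=True, p7=False, p8=False, p9=False, p10=True, p11=True, p12=True, p13=True

Check each clause:
  1. (NOT p7 OR NOT p10) — NOT p7 is true.
  2. (NOT p13 OR p5 OR NOT p9) — p5 is true.
  3. (p11 OR NOT p3 OR p7) — p11 is true.
  4. (NOT p9 OR p3) — p3 is true.
  5. (NOT p2 OR NOT p1 OR NOT p4) — NOT p4 is true.
  6. (p9 OR p12) — p12 is true.
  7. (NOT p1 OR p6) — p6 is true.
  8. (p5 OR p12) — p12 is true.
  9. (p6 OR p3) — p3 is true.
  10. (p13 OR p8) — p13 is true.
  11. (NOT p10 OR NOT p1) — NOT p1 is true.
  12. (p3 OR NOT p11 OR p2) — p2 is true.
  13. (NOT p13 OR p1 OR p3) — p3 is true.
  14. (NOT p9 OR p7) — NOT p9 is true.
  15. (NOT p13 OR NOT p8) — NOT p8 is true.
  16. (p3 OR NOT p6) — p3 is true.
  17. (p3 OR NOT p12 OR p5) — p3 is true.
  18. (NOT p6 OR NOT p7) — NOT p7 is true.
  19. (NOT p1 OR NOT p10 OR NOT p12) — NOT p1 is true.
  20. (p13 OR p12) — p12 is true.
  21. (p1 OR NOT p4) — NOT p4 is true.
  22. (NOT p12 OR NOT p11 OR NOT p4) — NOT p4 is true.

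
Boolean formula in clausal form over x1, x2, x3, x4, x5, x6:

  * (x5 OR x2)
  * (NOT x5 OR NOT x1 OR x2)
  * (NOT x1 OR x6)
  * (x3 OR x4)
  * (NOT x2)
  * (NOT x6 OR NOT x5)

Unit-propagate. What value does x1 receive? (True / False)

Unit clause (NOT x2) sets x2 = False.
In (x2 OR x5), x2 is now false; x5 must hold, so x5 = True.
From (x2 OR NOT x1 OR NOT x5) and x2 = False, x5 = True: x1 = False.

False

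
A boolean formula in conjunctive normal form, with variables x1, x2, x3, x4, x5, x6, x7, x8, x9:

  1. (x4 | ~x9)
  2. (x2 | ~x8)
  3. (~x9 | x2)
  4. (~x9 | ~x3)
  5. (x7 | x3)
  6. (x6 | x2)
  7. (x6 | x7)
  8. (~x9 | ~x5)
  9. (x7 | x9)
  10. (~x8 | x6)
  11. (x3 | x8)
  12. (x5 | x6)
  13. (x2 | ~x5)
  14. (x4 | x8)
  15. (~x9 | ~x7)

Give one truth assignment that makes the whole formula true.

x1 = T, x2 = T, x3 = T, x4 = T, x5 = T, x6 = T, x7 = T, x8 = F, x9 = F

Pure literal: x2 appears only positively; assign x2 = True.
x4 occurs only positively in the remaining clauses — set x4 = True.
Set x3 = True and propagate.
  then x9 is forced to False.
  then x7 is forced to True.
Try x5 = True.
Branch on x6: take x6 = True.
x1, x8 are now unconstrained; take x1 = True, x8 = False.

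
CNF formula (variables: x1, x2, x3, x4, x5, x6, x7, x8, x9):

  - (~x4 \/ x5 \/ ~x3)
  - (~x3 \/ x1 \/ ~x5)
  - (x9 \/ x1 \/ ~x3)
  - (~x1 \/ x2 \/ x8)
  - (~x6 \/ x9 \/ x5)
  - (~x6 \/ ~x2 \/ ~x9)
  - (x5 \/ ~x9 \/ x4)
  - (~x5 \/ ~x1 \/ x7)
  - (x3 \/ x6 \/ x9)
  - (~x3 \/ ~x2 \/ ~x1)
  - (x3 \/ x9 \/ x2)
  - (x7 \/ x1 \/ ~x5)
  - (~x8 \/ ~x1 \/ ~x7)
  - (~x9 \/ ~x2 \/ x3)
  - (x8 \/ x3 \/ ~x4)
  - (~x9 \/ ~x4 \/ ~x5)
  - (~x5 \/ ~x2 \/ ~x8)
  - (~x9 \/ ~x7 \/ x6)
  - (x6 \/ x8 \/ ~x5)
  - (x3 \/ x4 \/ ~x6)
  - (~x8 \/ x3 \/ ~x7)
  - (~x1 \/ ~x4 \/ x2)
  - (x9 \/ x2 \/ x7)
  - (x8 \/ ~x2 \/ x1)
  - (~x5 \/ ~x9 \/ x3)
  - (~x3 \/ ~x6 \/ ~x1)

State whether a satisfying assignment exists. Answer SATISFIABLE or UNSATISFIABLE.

SATISFIABLE

Try x1 = False.
Try x2 = False.
Try x3 = False.
  then x9 is forced to True.
  then x5 is forced to False.
  then x4 is forced to True.
  then x8 is forced to True.
  then x7 is forced to False.
x6 is now unconstrained; take x6 = True.
Every clause has at least one true literal under this assignment.
So x1=F, x2=F, x3=F, x4=T, x5=F, x6=T, x7=F, x8=T, x9=T is a satisfying assignment.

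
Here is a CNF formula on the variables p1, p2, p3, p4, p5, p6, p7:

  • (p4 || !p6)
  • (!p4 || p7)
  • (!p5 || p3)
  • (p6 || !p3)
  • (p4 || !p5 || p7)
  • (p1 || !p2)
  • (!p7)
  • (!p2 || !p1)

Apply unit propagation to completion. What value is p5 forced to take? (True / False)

False

(!p7) is a unit clause: p7 = False.
(!p4 || p7): since p7 = False, the clause reduces to (!p4). p4 = False.
In (!p6 || p4), p4 is now false; !p6 must hold, so p6 = False.
(p6 || !p3) with p6 = False leaves only !p3, so p3 = False.
(!p5 || p3): since p3 = False, the clause reduces to (!p5). p5 = False.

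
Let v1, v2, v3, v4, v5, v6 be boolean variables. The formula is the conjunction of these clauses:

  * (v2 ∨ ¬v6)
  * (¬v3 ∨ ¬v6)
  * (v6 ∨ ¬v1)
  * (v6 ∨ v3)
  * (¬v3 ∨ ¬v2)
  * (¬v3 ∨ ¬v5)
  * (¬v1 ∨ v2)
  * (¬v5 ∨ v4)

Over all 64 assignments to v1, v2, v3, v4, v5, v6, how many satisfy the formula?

The models are:
  v1=0 v2=0 v3=1 v4=0 v5=0 v6=0
  v1=0 v2=0 v3=1 v4=1 v5=0 v6=0
  v1=0 v2=1 v3=0 v4=0 v5=0 v6=1
  v1=0 v2=1 v3=0 v4=1 v5=0 v6=1
  v1=0 v2=1 v3=0 v4=1 v5=1 v6=1
  v1=1 v2=1 v3=0 v4=0 v5=0 v6=1
  v1=1 v2=1 v3=0 v4=1 v5=0 v6=1
  v1=1 v2=1 v3=0 v4=1 v5=1 v6=1
Count: 8.

8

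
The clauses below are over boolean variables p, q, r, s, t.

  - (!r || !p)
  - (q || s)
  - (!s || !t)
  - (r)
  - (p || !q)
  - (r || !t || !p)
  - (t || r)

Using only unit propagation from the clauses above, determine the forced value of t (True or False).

False

(r) stands alone — r = True.
In (!p || !r), !r is now false; !p must hold, so p = False.
From (p || !q) and p = False: q = False.
(q || s) with q = False leaves only s, so s = True.
(!s || !t) with s = True leaves only !t, so t = False.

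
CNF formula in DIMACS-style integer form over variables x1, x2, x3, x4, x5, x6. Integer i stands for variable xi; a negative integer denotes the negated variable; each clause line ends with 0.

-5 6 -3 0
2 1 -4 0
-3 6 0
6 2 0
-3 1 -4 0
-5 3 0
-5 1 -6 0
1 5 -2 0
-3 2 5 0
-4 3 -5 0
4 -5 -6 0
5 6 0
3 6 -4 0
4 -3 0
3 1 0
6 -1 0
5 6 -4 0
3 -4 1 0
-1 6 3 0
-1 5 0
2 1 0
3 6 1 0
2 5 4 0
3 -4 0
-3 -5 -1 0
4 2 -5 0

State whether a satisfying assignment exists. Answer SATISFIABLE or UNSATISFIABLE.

UNSATISFIABLE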